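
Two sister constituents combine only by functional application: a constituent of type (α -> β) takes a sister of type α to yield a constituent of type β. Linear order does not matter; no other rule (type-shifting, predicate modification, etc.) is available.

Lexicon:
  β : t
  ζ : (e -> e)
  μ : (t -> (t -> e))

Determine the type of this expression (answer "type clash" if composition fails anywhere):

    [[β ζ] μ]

type clash

At [β ζ]: neither t nor (e -> e) can take the other as argument; the node is ill-typed.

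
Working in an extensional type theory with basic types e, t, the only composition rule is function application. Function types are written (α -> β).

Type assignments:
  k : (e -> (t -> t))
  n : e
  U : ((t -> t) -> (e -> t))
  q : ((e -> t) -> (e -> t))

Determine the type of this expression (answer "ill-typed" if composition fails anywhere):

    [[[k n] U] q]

[k n]: (e -> (t -> t)) applied to e yields (t -> t).
[[k n] U]: ((t -> t) -> (e -> t)) applied to (t -> t) yields (e -> t).
[[[k n] U] q]: ((e -> t) -> (e -> t)) applied to (e -> t) yields (e -> t).

(e -> t)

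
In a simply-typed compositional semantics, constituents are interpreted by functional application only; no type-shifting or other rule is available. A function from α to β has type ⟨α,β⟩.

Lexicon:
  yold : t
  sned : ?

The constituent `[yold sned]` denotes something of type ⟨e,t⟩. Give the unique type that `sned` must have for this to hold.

At [yold sned] (required: ⟨e,t⟩): yold is t, which is not a function with range ⟨e,t⟩; hence sned is the functor — type ⟨t,⟨e,t⟩⟩.

⟨t,⟨e,t⟩⟩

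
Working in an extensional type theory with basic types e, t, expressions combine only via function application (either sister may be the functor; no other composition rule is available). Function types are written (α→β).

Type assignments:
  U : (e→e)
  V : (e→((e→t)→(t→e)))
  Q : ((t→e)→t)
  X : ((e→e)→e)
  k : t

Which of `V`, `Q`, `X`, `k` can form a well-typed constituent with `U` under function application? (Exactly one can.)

V : (e→((e→t)→(t→e))) — U needs e; V needs e; neither fits.
Q : ((t→e)→t) — U needs e; Q needs (t→e); neither fits.
X — combines: X : ((e→e)→e) takes U : (e→e) as argument, giving e.
k : t — U needs e; k needs nothing (atomic); neither fits.

X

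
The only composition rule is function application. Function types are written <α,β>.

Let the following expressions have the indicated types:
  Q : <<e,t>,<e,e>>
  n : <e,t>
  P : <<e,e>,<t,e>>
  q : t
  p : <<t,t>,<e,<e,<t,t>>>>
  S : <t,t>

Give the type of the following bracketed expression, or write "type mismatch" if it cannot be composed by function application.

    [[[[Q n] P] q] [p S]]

[Q n]: functor Q : <<e,t>,<e,e>>, argument n : <e,t>; result <e,e>.
[[Q n] P]: functor P : <<e,e>,<t,e>>, argument [Q n] : <e,e>; result <t,e>.
[[[Q n] P] q]: functor [[Q n] P] : <t,e>, argument q : t; result e.
[p S]: functor p : <<t,t>,<e,<e,<t,t>>>>, argument S : <t,t>; result <e,<e,<t,t>>>.
[[[[Q n] P] q] [p S]]: functor [p S] : <e,<e,<t,t>>>, argument [[[Q n] P] q] : e; result <e,<t,t>>.

<e,<t,t>>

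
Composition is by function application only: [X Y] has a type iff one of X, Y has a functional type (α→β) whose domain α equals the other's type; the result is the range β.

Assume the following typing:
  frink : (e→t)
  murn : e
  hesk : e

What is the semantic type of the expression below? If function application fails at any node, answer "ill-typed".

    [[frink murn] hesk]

ill-typed

[frink murn]: (e→t) applied to e yields t.
At [[frink murn] hesk]: neither t nor e can take the other as argument; the node is ill-typed.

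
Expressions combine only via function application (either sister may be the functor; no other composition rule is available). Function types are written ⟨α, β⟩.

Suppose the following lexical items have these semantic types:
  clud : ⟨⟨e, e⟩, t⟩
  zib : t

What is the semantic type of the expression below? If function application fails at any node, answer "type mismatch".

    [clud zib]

type mismatch

[clud zib]: ⟨⟨e, e⟩, t⟩ with t — neither is a function whose domain matches the other; composition fails here.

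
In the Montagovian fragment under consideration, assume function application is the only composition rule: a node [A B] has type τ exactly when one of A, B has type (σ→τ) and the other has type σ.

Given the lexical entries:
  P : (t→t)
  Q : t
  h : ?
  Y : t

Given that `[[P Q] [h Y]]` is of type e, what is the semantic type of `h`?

(t→(t→e))

[[P Q] [h Y]] is required to be e. [P Q] : t cannot yield e as functor, so [h Y] : (t→e).
[h Y] is required to be (t→e). Y : t cannot yield (t→e) as functor, so h : (t→(t→e)).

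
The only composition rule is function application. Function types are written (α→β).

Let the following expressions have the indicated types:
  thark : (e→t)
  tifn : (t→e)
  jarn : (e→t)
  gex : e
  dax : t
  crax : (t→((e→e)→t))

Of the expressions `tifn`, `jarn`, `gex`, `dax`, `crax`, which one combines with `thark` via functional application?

gex

tifn : (t→e) — does not combine with thark.
jarn : (e→t) — does not combine with thark.
gex — combines: thark : (e→t) takes gex : e as argument, giving t.
dax : t — does not combine with thark.
crax : (t→((e→e)→t)) — does not combine with thark.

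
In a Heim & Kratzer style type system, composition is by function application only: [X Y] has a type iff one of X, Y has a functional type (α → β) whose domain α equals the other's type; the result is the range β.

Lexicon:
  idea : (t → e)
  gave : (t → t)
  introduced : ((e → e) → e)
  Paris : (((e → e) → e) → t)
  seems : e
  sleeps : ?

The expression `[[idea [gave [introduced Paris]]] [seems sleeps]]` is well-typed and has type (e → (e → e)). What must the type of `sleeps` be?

[[idea [gave [introduced Paris]]] [seems sleeps]] must have type (e → (e → e)). The sister [idea [gave [introduced Paris]]] has type e; that is not a function onto (e → (e → e)), so [seems sleeps] must be the functor, of type (e → (e → (e → e))).
[seems sleeps] must have type (e → (e → (e → e))). The sister seems has type e; that is not a function onto (e → (e → (e → e))), so sleeps must be the functor, of type (e → (e → (e → (e → e)))).

(e → (e → (e → (e → e))))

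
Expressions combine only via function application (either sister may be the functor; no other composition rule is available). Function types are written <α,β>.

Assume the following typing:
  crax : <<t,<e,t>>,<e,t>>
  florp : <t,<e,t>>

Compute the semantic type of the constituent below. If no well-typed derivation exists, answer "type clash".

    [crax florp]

At [crax florp], crax : <<t,<e,t>>,<e,t>> takes florp : <t,<e,t>>, giving <e,t>.

<e,t>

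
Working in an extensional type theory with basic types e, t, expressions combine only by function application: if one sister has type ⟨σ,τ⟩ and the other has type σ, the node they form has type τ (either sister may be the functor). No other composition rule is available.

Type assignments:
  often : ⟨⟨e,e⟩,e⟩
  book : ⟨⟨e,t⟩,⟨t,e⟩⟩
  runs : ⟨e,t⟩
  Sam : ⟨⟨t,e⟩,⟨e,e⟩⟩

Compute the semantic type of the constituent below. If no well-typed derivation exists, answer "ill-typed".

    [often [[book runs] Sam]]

e

[book runs]: ⟨⟨e,t⟩,⟨t,e⟩⟩ applied to ⟨e,t⟩ yields ⟨t,e⟩.
[[book runs] Sam]: ⟨⟨t,e⟩,⟨e,e⟩⟩ applied to ⟨t,e⟩ yields ⟨e,e⟩.
[often [[book runs] Sam]]: ⟨⟨e,e⟩,e⟩ applied to ⟨e,e⟩ yields e.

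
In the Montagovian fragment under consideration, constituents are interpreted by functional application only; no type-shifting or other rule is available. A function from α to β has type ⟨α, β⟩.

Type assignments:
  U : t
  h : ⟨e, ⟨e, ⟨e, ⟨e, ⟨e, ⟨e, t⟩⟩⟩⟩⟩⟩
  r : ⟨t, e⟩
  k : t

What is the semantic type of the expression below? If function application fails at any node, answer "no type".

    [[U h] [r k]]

no type

At [U h]: neither t nor ⟨e, ⟨e, ⟨e, ⟨e, ⟨e, ⟨e, t⟩⟩⟩⟩⟩⟩ can take the other as argument; the node is ill-typed.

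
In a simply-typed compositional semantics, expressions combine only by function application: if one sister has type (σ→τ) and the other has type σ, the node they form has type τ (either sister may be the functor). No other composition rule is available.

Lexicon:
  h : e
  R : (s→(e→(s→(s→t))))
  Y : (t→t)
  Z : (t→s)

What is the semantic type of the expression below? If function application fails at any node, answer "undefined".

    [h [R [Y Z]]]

undefined

At [Y Z]: neither (t→t) nor (t→s) can take the other as argument; the node is ill-typed.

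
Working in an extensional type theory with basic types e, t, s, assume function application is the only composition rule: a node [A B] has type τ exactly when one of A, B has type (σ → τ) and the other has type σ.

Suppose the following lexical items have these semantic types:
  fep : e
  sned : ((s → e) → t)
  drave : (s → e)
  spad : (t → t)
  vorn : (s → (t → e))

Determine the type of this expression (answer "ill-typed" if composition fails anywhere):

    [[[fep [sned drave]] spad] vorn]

[sned drave]: functor sned : ((s → e) → t), argument drave : (s → e); result t.
[fep [sned drave]]: e with t — neither is a function whose domain matches the other; composition fails here.

ill-typed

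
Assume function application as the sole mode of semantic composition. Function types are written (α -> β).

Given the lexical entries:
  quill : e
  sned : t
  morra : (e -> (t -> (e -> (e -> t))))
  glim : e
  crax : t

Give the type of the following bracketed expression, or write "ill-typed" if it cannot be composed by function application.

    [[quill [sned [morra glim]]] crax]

At [morra glim], morra : (e -> (t -> (e -> (e -> t)))) takes glim : e, giving (t -> (e -> (e -> t))).
At [sned [morra glim]], [morra glim] : (t -> (e -> (e -> t))) takes sned : t, giving (e -> (e -> t)).
At [quill [sned [morra glim]]], [sned [morra glim]] : (e -> (e -> t)) takes quill : e, giving (e -> t).
At [[quill [sned [morra glim]]] crax]: neither (e -> t) nor t can take the other as argument; the node is ill-typed.

ill-typed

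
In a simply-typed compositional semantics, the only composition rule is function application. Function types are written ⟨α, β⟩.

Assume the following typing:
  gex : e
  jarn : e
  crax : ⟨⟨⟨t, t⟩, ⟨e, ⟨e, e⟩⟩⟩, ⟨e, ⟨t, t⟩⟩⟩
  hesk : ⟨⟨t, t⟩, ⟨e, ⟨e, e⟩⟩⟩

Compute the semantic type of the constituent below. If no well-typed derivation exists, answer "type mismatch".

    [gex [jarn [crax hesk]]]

type mismatch

[crax hesk]: functor crax : ⟨⟨⟨t, t⟩, ⟨e, ⟨e, e⟩⟩⟩, ⟨e, ⟨t, t⟩⟩⟩, argument hesk : ⟨⟨t, t⟩, ⟨e, ⟨e, e⟩⟩⟩; result ⟨e, ⟨t, t⟩⟩.
[jarn [crax hesk]]: functor [crax hesk] : ⟨e, ⟨t, t⟩⟩, argument jarn : e; result ⟨t, t⟩.
At [gex [jarn [crax hesk]]]: neither e nor ⟨t, t⟩ can take the other as argument; the node is ill-typed.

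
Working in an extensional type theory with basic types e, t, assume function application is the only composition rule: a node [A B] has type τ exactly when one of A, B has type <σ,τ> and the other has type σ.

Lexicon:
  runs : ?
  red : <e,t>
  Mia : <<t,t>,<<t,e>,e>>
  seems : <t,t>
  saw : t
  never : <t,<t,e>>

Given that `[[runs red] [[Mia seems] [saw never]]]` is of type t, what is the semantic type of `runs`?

<<e,t>,<e,t>>

At [[runs red] [[Mia seems] [saw never]]] (required: t): [[Mia seems] [saw never]] is e, which is not a function with range t; hence [runs red] is the functor — type <e,t>.
At [runs red] (required: <e,t>): red is <e,t>, which is not a function with range <e,t>; hence runs is the functor — type <<e,t>,<e,t>>.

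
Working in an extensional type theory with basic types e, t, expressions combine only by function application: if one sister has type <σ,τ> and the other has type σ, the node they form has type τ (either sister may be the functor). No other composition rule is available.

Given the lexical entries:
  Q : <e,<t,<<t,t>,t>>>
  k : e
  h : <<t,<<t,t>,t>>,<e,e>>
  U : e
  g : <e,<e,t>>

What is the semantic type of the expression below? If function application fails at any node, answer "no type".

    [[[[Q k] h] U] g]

[Q k]: <e,<t,<<t,t>,t>>> applied to e yields <t,<<t,t>,t>>.
[[Q k] h]: <<t,<<t,t>,t>>,<e,e>> applied to <t,<<t,t>,t>> yields <e,e>.
[[[Q k] h] U]: <e,e> applied to e yields e.
[[[[Q k] h] U] g]: <e,<e,t>> applied to e yields <e,t>.

<e,t>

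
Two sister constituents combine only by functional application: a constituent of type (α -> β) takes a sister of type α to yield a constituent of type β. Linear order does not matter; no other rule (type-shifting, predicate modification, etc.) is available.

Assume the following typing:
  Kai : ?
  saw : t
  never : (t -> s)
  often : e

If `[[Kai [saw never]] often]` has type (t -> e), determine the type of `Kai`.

[[Kai [saw never]] often] must have type (t -> e). The sister often has type e; that is not a function onto (t -> e), so [Kai [saw never]] must be the functor, of type (e -> (t -> e)).
[Kai [saw never]] must have type (e -> (t -> e)). The sister [saw never] has type s; that is not a function onto (e -> (t -> e)), so Kai must be the functor, of type (s -> (e -> (t -> e))).

(s -> (e -> (t -> e)))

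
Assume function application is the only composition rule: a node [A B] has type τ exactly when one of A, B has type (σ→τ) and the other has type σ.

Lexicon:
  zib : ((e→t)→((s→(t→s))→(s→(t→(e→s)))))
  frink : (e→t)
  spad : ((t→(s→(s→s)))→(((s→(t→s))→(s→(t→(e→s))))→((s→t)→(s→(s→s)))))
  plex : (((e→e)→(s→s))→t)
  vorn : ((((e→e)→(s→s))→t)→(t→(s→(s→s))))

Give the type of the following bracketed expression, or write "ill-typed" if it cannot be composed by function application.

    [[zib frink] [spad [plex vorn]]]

((s→t)→(s→(s→s)))

[zib frink] — zib of type ((e→t)→((s→(t→s))→(s→(t→(e→s))))) combines with frink of type (e→t): type ((s→(t→s))→(s→(t→(e→s)))).
[plex vorn] — vorn of type ((((e→e)→(s→s))→t)→(t→(s→(s→s)))) combines with plex of type (((e→e)→(s→s))→t): type (t→(s→(s→s))).
[spad [plex vorn]] — spad of type ((t→(s→(s→s)))→(((s→(t→s))→(s→(t→(e→s))))→((s→t)→(s→(s→s))))) combines with [plex vorn] of type (t→(s→(s→s))): type (((s→(t→s))→(s→(t→(e→s))))→((s→t)→(s→(s→s)))).
[[zib frink] [spad [plex vorn]]] — [spad [plex vorn]] of type (((s→(t→s))→(s→(t→(e→s))))→((s→t)→(s→(s→s)))) combines with [zib frink] of type ((s→(t→s))→(s→(t→(e→s)))): type ((s→t)→(s→(s→s))).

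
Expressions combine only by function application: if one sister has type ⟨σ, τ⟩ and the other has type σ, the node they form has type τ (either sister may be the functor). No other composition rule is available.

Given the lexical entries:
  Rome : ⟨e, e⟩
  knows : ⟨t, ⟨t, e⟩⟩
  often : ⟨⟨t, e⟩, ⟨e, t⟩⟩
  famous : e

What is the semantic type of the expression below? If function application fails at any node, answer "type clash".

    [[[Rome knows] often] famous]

[Rome knows]: ⟨e, e⟩ and ⟨t, ⟨t, e⟩⟩ cannot combine by function application — type clash.

type clash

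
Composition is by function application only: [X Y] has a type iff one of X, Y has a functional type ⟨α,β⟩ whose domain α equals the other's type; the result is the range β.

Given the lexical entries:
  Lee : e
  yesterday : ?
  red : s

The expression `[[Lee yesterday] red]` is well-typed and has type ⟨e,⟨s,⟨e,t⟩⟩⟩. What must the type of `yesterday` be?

[[Lee yesterday] red] is required to be ⟨e,⟨s,⟨e,t⟩⟩⟩. red : s cannot yield ⟨e,⟨s,⟨e,t⟩⟩⟩ as functor, so [Lee yesterday] : ⟨s,⟨e,⟨s,⟨e,t⟩⟩⟩⟩.
[Lee yesterday] is required to be ⟨s,⟨e,⟨s,⟨e,t⟩⟩⟩⟩. Lee : e cannot yield ⟨s,⟨e,⟨s,⟨e,t⟩⟩⟩⟩ as functor, so yesterday : ⟨e,⟨s,⟨e,⟨s,⟨e,t⟩⟩⟩⟩⟩.

⟨e,⟨s,⟨e,⟨s,⟨e,t⟩⟩⟩⟩⟩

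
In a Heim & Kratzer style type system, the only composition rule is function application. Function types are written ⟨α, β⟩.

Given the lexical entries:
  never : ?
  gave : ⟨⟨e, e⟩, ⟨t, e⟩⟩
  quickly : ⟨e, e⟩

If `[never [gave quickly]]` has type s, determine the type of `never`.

⟨⟨t, e⟩, s⟩

[never [gave quickly]] must have type s. The sister [gave quickly] has type ⟨t, e⟩; that is not a function onto s, so never must be the functor, of type ⟨⟨t, e⟩, s⟩.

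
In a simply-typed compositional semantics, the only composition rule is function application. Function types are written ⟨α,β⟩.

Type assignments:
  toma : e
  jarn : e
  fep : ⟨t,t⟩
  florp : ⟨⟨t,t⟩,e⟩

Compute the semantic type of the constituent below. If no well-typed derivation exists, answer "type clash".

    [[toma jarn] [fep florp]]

type clash

At [toma jarn]: neither e nor e can take the other as argument; the node is ill-typed.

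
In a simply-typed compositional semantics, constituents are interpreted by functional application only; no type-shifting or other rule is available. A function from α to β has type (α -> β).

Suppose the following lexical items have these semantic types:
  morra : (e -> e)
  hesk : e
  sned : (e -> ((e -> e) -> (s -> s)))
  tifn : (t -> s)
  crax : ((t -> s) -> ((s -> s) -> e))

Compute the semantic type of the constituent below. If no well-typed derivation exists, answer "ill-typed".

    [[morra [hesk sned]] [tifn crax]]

[hesk sned]: (e -> ((e -> e) -> (s -> s))) applied to e yields ((e -> e) -> (s -> s)).
[morra [hesk sned]]: ((e -> e) -> (s -> s)) applied to (e -> e) yields (s -> s).
[tifn crax]: ((t -> s) -> ((s -> s) -> e)) applied to (t -> s) yields ((s -> s) -> e).
[[morra [hesk sned]] [tifn crax]]: ((s -> s) -> e) applied to (s -> s) yields e.

e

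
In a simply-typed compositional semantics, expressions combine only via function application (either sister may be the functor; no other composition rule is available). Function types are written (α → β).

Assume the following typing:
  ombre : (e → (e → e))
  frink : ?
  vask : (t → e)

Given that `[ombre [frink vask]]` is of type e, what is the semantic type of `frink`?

((t → e) → ((e → (e → e)) → e))

[ombre [frink vask]] must have type e. The sister ombre has type (e → (e → e)); that is not a function onto e, so [frink vask] must be the functor, of type ((e → (e → e)) → e).
[frink vask] must have type ((e → (e → e)) → e). The sister vask has type (t → e); that is not a function onto ((e → (e → e)) → e), so frink must be the functor, of type ((t → e) → ((e → (e → e)) → e)).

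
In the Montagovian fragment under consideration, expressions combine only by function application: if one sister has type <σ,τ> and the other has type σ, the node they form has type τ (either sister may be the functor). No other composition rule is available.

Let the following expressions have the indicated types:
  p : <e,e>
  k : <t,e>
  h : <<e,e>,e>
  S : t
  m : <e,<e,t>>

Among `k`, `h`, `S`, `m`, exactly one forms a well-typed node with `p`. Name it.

k : <t,e> — no; p wants e, and k wants t.
h — combines: h : <<e,e>,e> takes p : <e,e> as argument, giving e.
S : t — no; p wants e, and S wants nothing (atomic).
m : <e,<e,t>> — no; p wants e, and m wants e.

h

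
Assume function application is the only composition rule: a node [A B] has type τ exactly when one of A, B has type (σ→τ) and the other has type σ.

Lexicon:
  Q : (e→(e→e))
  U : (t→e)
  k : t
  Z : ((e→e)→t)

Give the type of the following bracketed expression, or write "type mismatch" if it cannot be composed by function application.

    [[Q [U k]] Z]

[U k]: (t→e) applied to t yields e.
[Q [U k]]: (e→(e→e)) applied to e yields (e→e).
[[Q [U k]] Z]: ((e→e)→t) applied to (e→e) yields t.

t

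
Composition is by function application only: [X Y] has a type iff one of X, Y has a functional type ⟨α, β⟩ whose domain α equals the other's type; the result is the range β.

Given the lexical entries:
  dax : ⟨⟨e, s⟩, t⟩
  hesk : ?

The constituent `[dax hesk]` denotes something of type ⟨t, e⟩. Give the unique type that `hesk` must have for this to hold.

For [dax hesk] to have type ⟨t, e⟩ with dax of type ⟨⟨e, s⟩, t⟩, hesk must be the function: hesk : ⟨⟨⟨e, s⟩, t⟩, ⟨t, e⟩⟩.

⟨⟨⟨e, s⟩, t⟩, ⟨t, e⟩⟩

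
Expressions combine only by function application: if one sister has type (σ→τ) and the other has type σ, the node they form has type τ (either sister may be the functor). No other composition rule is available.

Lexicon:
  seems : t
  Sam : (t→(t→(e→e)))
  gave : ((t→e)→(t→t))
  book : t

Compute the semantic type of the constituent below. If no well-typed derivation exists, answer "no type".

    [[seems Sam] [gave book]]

At [seems Sam], Sam : (t→(t→(e→e))) takes seems : t, giving (t→(e→e)).
[gave book]: ((t→e)→(t→t)) with t — neither is a function whose domain matches the other; composition fails here.

no type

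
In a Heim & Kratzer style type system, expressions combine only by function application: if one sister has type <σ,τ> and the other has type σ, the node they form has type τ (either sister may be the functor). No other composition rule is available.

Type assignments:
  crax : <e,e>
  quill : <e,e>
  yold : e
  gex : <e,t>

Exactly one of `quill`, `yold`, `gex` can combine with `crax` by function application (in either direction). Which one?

quill : <e,e> — does not combine with crax.
yold — combines: crax : <e,e> takes yold : e as argument, giving e.
gex : <e,t> — does not combine with crax.

yold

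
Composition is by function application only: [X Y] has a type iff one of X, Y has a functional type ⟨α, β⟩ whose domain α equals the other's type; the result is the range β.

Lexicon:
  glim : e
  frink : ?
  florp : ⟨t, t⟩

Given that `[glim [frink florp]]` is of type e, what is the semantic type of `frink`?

[glim [frink florp]] must have type e. The sister glim has type e; that is not a function onto e, so [frink florp] must be the functor, of type ⟨e, e⟩.
[frink florp] must have type ⟨e, e⟩. The sister florp has type ⟨t, t⟩; that is not a function onto ⟨e, e⟩, so frink must be the functor, of type ⟨⟨t, t⟩, ⟨e, e⟩⟩.

⟨⟨t, t⟩, ⟨e, e⟩⟩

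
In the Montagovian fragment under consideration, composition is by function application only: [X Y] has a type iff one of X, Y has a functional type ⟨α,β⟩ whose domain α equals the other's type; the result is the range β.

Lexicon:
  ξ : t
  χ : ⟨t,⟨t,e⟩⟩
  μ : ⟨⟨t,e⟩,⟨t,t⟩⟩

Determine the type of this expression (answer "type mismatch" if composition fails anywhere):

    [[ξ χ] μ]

[ξ χ]: functor χ : ⟨t,⟨t,e⟩⟩, argument ξ : t; result ⟨t,e⟩.
[[ξ χ] μ]: functor μ : ⟨⟨t,e⟩,⟨t,t⟩⟩, argument [ξ χ] : ⟨t,e⟩; result ⟨t,t⟩.

⟨t,t⟩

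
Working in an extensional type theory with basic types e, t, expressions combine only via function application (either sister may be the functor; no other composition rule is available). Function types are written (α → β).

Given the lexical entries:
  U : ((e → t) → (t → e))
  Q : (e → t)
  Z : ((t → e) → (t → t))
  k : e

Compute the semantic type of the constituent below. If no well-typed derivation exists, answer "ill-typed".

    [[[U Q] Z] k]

ill-typed

[U Q]: U is ((e → t) → (t → e)), Q is (e → t); result (t → e).
[[U Q] Z]: Z is ((t → e) → (t → t)), [U Q] is (t → e); result (t → t).
[[[U Q] Z] k]: (t → t) with e — neither is a function whose domain matches the other; composition fails here.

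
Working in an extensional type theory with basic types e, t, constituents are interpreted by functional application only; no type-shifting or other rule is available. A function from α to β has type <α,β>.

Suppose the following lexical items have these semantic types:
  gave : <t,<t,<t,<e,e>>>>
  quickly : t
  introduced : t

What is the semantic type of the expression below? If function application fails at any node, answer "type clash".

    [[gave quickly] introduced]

[gave quickly]: gave is <t,<t,<t,<e,e>>>>, quickly is t; result <t,<t,<e,e>>>.
[[gave quickly] introduced]: [gave quickly] is <t,<t,<e,e>>>, introduced is t; result <t,<e,e>>.

<t,<e,e>>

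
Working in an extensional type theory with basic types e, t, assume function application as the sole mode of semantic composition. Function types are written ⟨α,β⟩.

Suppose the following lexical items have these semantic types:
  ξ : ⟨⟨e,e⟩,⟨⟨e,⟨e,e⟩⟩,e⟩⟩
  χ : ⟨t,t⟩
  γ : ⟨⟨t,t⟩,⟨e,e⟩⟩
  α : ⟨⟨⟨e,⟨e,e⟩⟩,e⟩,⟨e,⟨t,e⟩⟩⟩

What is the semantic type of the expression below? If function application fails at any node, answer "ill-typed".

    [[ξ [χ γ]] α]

⟨e,⟨t,e⟩⟩

[χ γ]: functor γ : ⟨⟨t,t⟩,⟨e,e⟩⟩, argument χ : ⟨t,t⟩; result ⟨e,e⟩.
[ξ [χ γ]]: functor ξ : ⟨⟨e,e⟩,⟨⟨e,⟨e,e⟩⟩,e⟩⟩, argument [χ γ] : ⟨e,e⟩; result ⟨⟨e,⟨e,e⟩⟩,e⟩.
[[ξ [χ γ]] α]: functor α : ⟨⟨⟨e,⟨e,e⟩⟩,e⟩,⟨e,⟨t,e⟩⟩⟩, argument [ξ [χ γ]] : ⟨⟨e,⟨e,e⟩⟩,e⟩; result ⟨e,⟨t,e⟩⟩.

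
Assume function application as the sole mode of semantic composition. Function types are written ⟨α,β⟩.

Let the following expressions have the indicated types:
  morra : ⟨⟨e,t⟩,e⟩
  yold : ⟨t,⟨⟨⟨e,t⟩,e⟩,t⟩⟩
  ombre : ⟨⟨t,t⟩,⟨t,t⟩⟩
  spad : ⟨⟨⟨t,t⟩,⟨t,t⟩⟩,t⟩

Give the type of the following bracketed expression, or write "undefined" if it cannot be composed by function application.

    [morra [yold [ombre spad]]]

t

[ombre spad]: ⟨⟨⟨t,t⟩,⟨t,t⟩⟩,t⟩ applied to ⟨⟨t,t⟩,⟨t,t⟩⟩ yields t.
[yold [ombre spad]]: ⟨t,⟨⟨⟨e,t⟩,e⟩,t⟩⟩ applied to t yields ⟨⟨⟨e,t⟩,e⟩,t⟩.
[morra [yold [ombre spad]]]: ⟨⟨⟨e,t⟩,e⟩,t⟩ applied to ⟨⟨e,t⟩,e⟩ yields t.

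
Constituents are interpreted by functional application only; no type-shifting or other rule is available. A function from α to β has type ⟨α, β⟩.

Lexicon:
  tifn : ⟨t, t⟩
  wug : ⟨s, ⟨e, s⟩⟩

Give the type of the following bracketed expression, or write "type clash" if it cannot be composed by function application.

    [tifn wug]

type clash

[tifn wug]: ⟨t, t⟩ with ⟨s, ⟨e, s⟩⟩ — neither is a function whose domain matches the other; composition fails here.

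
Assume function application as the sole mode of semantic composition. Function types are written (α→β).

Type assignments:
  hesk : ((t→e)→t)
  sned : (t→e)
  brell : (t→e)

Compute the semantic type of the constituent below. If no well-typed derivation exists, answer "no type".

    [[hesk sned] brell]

e

[hesk sned]: hesk is ((t→e)→t), sned is (t→e); result t.
[[hesk sned] brell]: brell is (t→e), [hesk sned] is t; result e.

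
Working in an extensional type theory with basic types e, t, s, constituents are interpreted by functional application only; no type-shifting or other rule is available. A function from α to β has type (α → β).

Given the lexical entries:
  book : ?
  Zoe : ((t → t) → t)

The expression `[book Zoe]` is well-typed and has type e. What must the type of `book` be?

(((t → t) → t) → e)

For [book Zoe] to have type e with Zoe of type ((t → t) → t), book must be the function: book : (((t → t) → t) → e).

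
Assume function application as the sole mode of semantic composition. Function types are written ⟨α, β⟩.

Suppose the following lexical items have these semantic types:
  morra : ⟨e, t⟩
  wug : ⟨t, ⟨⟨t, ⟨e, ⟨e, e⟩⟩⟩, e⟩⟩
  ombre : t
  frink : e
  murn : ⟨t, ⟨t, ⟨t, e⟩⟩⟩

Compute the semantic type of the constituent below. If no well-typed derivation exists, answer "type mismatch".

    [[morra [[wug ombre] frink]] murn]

At [wug ombre], wug : ⟨t, ⟨⟨t, ⟨e, ⟨e, e⟩⟩⟩, e⟩⟩ takes ombre : t, giving ⟨⟨t, ⟨e, ⟨e, e⟩⟩⟩, e⟩.
[[wug ombre] frink]: ⟨⟨t, ⟨e, ⟨e, e⟩⟩⟩, e⟩ with e — neither is a function whose domain matches the other; composition fails here.

type mismatch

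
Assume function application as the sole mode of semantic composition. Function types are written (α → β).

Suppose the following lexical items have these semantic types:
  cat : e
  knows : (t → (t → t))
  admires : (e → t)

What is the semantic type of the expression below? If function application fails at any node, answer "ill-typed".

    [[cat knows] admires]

ill-typed

[cat knows]: e and (t → (t → t)) cannot combine by function application — type clash.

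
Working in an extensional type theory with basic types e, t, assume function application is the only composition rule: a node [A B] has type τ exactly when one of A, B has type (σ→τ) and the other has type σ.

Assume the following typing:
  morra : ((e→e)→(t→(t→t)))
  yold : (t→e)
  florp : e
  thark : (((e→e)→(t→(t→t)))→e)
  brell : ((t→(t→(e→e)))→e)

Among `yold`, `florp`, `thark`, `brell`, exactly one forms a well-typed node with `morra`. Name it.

yold : (t→e) — morra needs (e→e); yold needs t; neither fits.
florp : e — morra needs (e→e); florp needs nothing (atomic); neither fits.
thark — combines: thark : (((e→e)→(t→(t→t)))→e) takes morra : ((e→e)→(t→(t→t))) as argument, giving e.
brell : ((t→(t→(e→e)))→e) — morra needs (e→e); brell needs (t→(t→(e→e))); neither fits.

thark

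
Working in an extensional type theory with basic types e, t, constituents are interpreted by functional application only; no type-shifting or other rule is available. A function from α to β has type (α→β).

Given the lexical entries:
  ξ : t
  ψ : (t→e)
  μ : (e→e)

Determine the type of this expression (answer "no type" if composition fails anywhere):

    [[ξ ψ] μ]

[ξ ψ]: (t→e) applied to t yields e.
[[ξ ψ] μ]: (e→e) applied to e yields e.

e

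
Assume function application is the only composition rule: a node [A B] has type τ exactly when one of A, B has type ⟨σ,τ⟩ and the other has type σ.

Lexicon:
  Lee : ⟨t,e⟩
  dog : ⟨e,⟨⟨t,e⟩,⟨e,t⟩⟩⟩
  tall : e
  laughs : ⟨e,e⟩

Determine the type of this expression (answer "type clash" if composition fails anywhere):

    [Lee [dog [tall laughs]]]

⟨e,t⟩

[tall laughs]: laughs is ⟨e,e⟩, tall is e; result e.
[dog [tall laughs]]: dog is ⟨e,⟨⟨t,e⟩,⟨e,t⟩⟩⟩, [tall laughs] is e; result ⟨⟨t,e⟩,⟨e,t⟩⟩.
[Lee [dog [tall laughs]]]: [dog [tall laughs]] is ⟨⟨t,e⟩,⟨e,t⟩⟩, Lee is ⟨t,e⟩; result ⟨e,t⟩.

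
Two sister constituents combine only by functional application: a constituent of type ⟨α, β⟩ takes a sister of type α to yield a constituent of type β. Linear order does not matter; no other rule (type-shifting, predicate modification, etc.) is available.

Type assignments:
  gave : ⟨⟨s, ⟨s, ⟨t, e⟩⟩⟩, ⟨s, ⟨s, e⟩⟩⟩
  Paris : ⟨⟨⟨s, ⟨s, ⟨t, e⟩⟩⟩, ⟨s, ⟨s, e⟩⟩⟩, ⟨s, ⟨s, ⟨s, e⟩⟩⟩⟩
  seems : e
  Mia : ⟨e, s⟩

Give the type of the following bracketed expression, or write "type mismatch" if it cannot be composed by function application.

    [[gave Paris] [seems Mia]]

At [gave Paris], Paris : ⟨⟨⟨s, ⟨s, ⟨t, e⟩⟩⟩, ⟨s, ⟨s, e⟩⟩⟩, ⟨s, ⟨s, ⟨s, e⟩⟩⟩⟩ takes gave : ⟨⟨s, ⟨s, ⟨t, e⟩⟩⟩, ⟨s, ⟨s, e⟩⟩⟩, giving ⟨s, ⟨s, ⟨s, e⟩⟩⟩.
At [seems Mia], Mia : ⟨e, s⟩ takes seems : e, giving s.
At [[gave Paris] [seems Mia]], [gave Paris] : ⟨s, ⟨s, ⟨s, e⟩⟩⟩ takes [seems Mia] : s, giving ⟨s, ⟨s, e⟩⟩.

⟨s, ⟨s, e⟩⟩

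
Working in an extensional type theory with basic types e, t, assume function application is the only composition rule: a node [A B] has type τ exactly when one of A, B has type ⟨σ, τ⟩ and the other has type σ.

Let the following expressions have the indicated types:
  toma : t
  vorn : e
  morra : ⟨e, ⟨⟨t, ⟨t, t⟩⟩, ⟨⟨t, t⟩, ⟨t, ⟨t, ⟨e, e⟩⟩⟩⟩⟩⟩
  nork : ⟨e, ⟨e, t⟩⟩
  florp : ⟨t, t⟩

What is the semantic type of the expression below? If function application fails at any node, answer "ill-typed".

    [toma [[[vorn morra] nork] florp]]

[vorn morra]: functor morra : ⟨e, ⟨⟨t, ⟨t, t⟩⟩, ⟨⟨t, t⟩, ⟨t, ⟨t, ⟨e, e⟩⟩⟩⟩⟩⟩, argument vorn : e; result ⟨⟨t, ⟨t, t⟩⟩, ⟨⟨t, t⟩, ⟨t, ⟨t, ⟨e, e⟩⟩⟩⟩⟩.
[[vorn morra] nork]: ⟨⟨t, ⟨t, t⟩⟩, ⟨⟨t, t⟩, ⟨t, ⟨t, ⟨e, e⟩⟩⟩⟩⟩ with ⟨e, ⟨e, t⟩⟩ — neither is a function whose domain matches the other; composition fails here.

ill-typed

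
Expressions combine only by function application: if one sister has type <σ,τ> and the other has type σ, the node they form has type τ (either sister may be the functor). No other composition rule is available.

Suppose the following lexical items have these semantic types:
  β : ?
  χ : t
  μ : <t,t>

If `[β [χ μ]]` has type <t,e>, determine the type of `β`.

[β [χ μ]] must have type <t,e>. The sister [χ μ] has type t; that is not a function onto <t,e>, so β must be the functor, of type <t,<t,e>>.

<t,<t,e>>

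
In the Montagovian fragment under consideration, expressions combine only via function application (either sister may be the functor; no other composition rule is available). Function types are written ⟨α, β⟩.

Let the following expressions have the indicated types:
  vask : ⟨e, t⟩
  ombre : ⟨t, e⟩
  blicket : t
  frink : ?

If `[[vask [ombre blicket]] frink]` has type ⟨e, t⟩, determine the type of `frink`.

⟨t, ⟨e, t⟩⟩

[[vask [ombre blicket]] frink] is required to be ⟨e, t⟩. [vask [ombre blicket]] : t cannot yield ⟨e, t⟩ as functor, so frink : ⟨t, ⟨e, t⟩⟩.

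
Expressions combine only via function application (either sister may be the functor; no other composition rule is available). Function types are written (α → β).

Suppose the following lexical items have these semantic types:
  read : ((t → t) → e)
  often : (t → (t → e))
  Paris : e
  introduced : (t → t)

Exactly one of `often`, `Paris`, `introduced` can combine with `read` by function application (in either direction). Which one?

often : (t → (t → e)) — neither side's domain matches the other.
Paris : e — neither side's domain matches the other.
introduced — combines: read : ((t → t) → e) takes introduced : (t → t) as argument, giving e.

introduced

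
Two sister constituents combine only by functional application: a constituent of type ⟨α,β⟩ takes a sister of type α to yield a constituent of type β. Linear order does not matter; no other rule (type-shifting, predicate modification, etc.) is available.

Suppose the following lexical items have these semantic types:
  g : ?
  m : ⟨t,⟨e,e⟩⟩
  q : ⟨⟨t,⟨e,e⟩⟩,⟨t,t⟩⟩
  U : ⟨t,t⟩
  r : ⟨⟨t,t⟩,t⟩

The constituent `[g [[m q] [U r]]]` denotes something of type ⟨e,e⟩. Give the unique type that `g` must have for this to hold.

[g [[m q] [U r]]] must have type ⟨e,e⟩. The sister [[m q] [U r]] has type t; that is not a function onto ⟨e,e⟩, so g must be the functor, of type ⟨t,⟨e,e⟩⟩.

⟨t,⟨e,e⟩⟩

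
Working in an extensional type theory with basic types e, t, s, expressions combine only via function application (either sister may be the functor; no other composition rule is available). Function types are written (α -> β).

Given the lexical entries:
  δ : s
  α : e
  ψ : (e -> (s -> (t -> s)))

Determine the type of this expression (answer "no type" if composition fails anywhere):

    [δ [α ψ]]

[α ψ]: ψ is (e -> (s -> (t -> s))), α is e; result (s -> (t -> s)).
[δ [α ψ]]: [α ψ] is (s -> (t -> s)), δ is s; result (t -> s).

(t -> s)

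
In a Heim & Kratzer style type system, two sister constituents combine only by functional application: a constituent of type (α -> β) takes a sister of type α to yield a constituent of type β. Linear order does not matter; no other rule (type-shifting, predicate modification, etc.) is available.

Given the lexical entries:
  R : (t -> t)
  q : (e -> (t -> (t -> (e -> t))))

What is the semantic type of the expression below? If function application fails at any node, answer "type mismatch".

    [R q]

[R q]: (t -> t) and (e -> (t -> (t -> (e -> t)))) cannot combine by function application — type clash.

type mismatch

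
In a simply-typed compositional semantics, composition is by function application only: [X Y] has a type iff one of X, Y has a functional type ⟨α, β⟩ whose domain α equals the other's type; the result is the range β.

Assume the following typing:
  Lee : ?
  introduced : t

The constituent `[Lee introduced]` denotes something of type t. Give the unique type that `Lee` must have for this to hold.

[Lee introduced] must have type t. The sister introduced has type t; that is not a function onto t, so Lee must be the functor, of type ⟨t, t⟩.

⟨t, t⟩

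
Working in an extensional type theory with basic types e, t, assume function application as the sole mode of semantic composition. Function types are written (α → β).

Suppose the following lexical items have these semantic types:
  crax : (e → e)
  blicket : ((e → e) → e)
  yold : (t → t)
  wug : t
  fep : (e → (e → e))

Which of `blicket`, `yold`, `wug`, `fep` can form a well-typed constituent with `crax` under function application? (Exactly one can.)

blicket

blicket — combines: blicket : ((e → e) → e) takes crax : (e → e) as argument, giving e.
yold : (t → t) — neither side's domain matches the other.
wug : t — neither side's domain matches the other.
fep : (e → (e → e)) — neither side's domain matches the other.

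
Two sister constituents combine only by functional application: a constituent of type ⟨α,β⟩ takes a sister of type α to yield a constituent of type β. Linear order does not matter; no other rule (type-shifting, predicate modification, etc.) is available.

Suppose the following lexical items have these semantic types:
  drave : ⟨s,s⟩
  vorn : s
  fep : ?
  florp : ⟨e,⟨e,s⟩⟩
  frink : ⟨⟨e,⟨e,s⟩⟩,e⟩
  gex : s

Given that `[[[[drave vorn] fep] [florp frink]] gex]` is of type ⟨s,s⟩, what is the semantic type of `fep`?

[[[[drave vorn] fep] [florp frink]] gex] is required to be ⟨s,s⟩. gex : s cannot yield ⟨s,s⟩ as functor, so [[[drave vorn] fep] [florp frink]] : ⟨s,⟨s,s⟩⟩.
[[[drave vorn] fep] [florp frink]] is required to be ⟨s,⟨s,s⟩⟩. [florp frink] : e cannot yield ⟨s,⟨s,s⟩⟩ as functor, so [[drave vorn] fep] : ⟨e,⟨s,⟨s,s⟩⟩⟩.
[[drave vorn] fep] is required to be ⟨e,⟨s,⟨s,s⟩⟩⟩. [drave vorn] : s cannot yield ⟨e,⟨s,⟨s,s⟩⟩⟩ as functor, so fep : ⟨s,⟨e,⟨s,⟨s,s⟩⟩⟩⟩.

⟨s,⟨e,⟨s,⟨s,s⟩⟩⟩⟩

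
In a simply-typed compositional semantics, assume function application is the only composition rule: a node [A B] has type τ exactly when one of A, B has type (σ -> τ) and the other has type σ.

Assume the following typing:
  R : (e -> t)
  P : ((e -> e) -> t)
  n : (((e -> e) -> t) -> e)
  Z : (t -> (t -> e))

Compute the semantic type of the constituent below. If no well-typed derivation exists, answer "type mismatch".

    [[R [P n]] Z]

(t -> e)

[P n]: (((e -> e) -> t) -> e) applied to ((e -> e) -> t) yields e.
[R [P n]]: (e -> t) applied to e yields t.
[[R [P n]] Z]: (t -> (t -> e)) applied to t yields (t -> e).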